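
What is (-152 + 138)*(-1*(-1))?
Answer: -14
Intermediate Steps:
(-152 + 138)*(-1*(-1)) = -14*1 = -14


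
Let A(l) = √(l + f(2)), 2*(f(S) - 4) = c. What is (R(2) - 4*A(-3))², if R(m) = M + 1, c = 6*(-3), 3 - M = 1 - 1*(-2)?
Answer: (1 - 8*I*√2)² ≈ -127.0 - 22.627*I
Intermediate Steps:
M = 0 (M = 3 - (1 - 1*(-2)) = 3 - (1 + 2) = 3 - 1*3 = 3 - 3 = 0)
c = -18
f(S) = -5 (f(S) = 4 + (½)*(-18) = 4 - 9 = -5)
R(m) = 1 (R(m) = 0 + 1 = 1)
A(l) = √(-5 + l) (A(l) = √(l - 5) = √(-5 + l))
(R(2) - 4*A(-3))² = (1 - 4*√(-5 - 3))² = (1 - 8*I*√2)²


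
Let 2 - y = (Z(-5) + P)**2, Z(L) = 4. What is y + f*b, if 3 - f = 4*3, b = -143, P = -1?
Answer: 1280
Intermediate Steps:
y = -7 (y = 2 - (4 - 1)**2 = 2 - 1*3**2 = 2 - 1*9 = 2 - 9 = -7)
f = -9 (f = 3 - 4*3 = 3 - 1*12 = 3 - 12 = -9)
y + f*b = -7 - 9*(-143) = -7 + 1287 = 1280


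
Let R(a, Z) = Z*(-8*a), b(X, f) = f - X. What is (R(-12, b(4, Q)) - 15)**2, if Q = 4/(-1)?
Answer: 613089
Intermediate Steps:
Q = -4 (Q = 4*(-1) = -4)
R(a, Z) = -8*Z*a
(R(-12, b(4, Q)) - 15)**2 = (-8*(-4 - 1*4)*(-12) - 15)**2 = (-8*(-4 - 4)*(-12) - 15)**2 = (-8*(-8)*(-12) - 15)**2 = (-768 - 15)**2 = (-783)**2 = 613089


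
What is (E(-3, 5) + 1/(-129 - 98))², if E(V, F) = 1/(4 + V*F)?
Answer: 56644/6235009 ≈ 0.0090848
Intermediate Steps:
E(V, F) = 1/(4 + F*V)
(E(-3, 5) + 1/(-129 - 98))² = (1/(4 + 5*(-3)) + 1/(-129 - 98))² = (1/(4 - 15) + 1/(-227))² = (1/(-11) - 1/227)² = (-1/11 - 1/227)² = (-238/2497)² = 56644/6235009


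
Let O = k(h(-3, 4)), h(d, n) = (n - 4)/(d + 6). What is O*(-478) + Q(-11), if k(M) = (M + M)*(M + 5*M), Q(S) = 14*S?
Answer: -154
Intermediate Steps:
h(d, n) = (-4 + n)/(6 + d)
k(M) = 12*M² (k(M) = (2*M)*(6*M) = 12*M²)
O = 0 (O = 12*((-4 + 4)/(6 - 3))² = 12*(0/3)² = 12*((⅓)*0)² = 12*0² = 12*0 = 0)
O*(-478) + Q(-11) = 0*(-478) + 14*(-11) = 0 - 154 = -154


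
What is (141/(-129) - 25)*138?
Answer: -154836/43 ≈ -3600.8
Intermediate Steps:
(141/(-129) - 25)*138 = (141*(-1/129) - 25)*138 = (-47/43 - 25)*138 = -1122/43*138 = -154836/43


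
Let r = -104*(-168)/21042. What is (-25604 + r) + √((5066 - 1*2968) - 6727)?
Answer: -12827188/501 + I*√4629 ≈ -25603.0 + 68.037*I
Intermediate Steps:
r = 416/501 (r = 17472*(1/21042) = 416/501 ≈ 0.83034)
(-25604 + r) + √((5066 - 1*2968) - 6727) = (-25604 + 416/501) + √((5066 - 1*2968) - 6727) = -12827188/501 + √((5066 - 2968) - 6727) = -12827188/501 + √(2098 - 6727) = -12827188/501 + √(-4629) = -12827188/501 + I*√4629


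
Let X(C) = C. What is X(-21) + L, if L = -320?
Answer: -341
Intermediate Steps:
X(-21) + L = -21 - 320 = -341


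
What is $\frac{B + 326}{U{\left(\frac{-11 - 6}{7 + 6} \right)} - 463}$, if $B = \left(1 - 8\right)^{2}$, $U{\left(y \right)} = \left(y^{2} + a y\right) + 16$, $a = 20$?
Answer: $- \frac{21125}{26558} \approx -0.79543$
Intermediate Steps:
$U{\left(y \right)} = 16 + y^{2} + 20 y$ ($U{\left(y \right)} = \left(y^{2} + 20 y\right) + 16 = 16 + y^{2} + 20 y$)
$B = 49$ ($B = \left(-7\right)^{2} = 49$)
$\frac{B + 326}{U{\left(\frac{-11 - 6}{7 + 6} \right)} - 463} = \frac{49 + 326}{\left(16 + \left(\frac{-11 - 6}{7 + 6}\right)^{2} + 20 \frac{-11 - 6}{7 + 6}\right) - 463} = \frac{375}{\left(16 + \left(- \frac{17}{13}\right)^{2} + 20 \left(- \frac{17}{13}\right)\right) - 463} = \frac{375}{\left(16 + \frac{289}{169} - \frac{340}{13}\right) - 463} = \frac{375}{- \frac{1427}{169} - 463} = \frac{375}{- \frac{79674}{169}} = 375 \left(- \frac{169}{79674}\right) = - \frac{21125}{26558}$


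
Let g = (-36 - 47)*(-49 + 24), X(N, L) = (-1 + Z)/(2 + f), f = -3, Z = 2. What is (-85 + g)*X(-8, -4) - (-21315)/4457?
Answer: -8848115/4457 ≈ -1985.2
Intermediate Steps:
X(N, L) = -1 (X(N, L) = (-1 + 2)/(2 - 3) = 1/(-1) = 1*(-1) = -1)
g = 2075 (g = -83*(-25) = 2075)
(-85 + g)*X(-8, -4) - (-21315)/4457 = (-85 + 2075)*(-1) - (-21315)/4457 = 1990*(-1) - (-21315)/4457 = -1990 - 1*(-21315/4457) = -1990 + 21315/4457 = -8848115/4457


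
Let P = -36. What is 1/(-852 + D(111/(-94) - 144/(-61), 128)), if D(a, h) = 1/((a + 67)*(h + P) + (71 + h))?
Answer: -18553911/15807929305 ≈ -0.0011737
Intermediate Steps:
D(a, h) = 1/(71 + h + (-36 + h)*(67 + a)) (D(a, h) = 1/((a + 67)*(h - 36) + (71 + h)) = 1/((67 + a)*(-36 + h) + (71 + h)) = 1/((-36 + h)*(67 + a) + (71 + h)) = 1/(71 + h + (-36 + h)*(67 + a)))
1/(-852 + D(111/(-94) - 144/(-61), 128)) = 1/(-852 + 1/(-2341 - 36*(111/(-94) - 144/(-61)) + 68*128 + (111/(-94) - 144/(-61))*128)) = 1/(-852 + 1/(-2341 - 36*(111*(-1/94) - 144*(-1/61)) + 8704 + (111*(-1/94) - 144*(-1/61))*128)) = 1/(-852 + 1/(-2341 - 36*(-111/94 + 144/61) + 8704 + (-111/94 + 144/61)*128)) = 1/(-852 + 1/(-2341 - 36*6765/5734 + 8704 + (6765/5734)*128)) = 1/(-852 + 1/(-2341 - 121770/2867 + 8704 + 432960/2867)) = 1/(-852 + 1/(18553911/2867)) = 1/(-852 + 2867/18553911) = 1/(-15807929305/18553911) = -18553911/15807929305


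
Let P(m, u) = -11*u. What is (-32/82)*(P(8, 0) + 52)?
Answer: -832/41 ≈ -20.293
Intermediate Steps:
(-32/82)*(P(8, 0) + 52) = (-32/82)*(-11*0 + 52) = (-32*1/82)*(0 + 52) = -16/41*52 = -832/41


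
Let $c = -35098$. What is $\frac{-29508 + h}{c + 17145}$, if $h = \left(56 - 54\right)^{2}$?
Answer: $\frac{29504}{17953} \approx 1.6434$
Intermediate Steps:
$h = 4$ ($h = 2^{2} = 4$)
$\frac{-29508 + h}{c + 17145} = \frac{-29508 + 4}{-35098 + 17145} = - \frac{29504}{-17953} = \left(-29504\right) \left(- \frac{1}{17953}\right) = \frac{29504}{17953}$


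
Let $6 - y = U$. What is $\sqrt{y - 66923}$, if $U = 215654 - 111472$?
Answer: $3 i \sqrt{19011} \approx 413.64 i$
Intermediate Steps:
$U = 104182$
$y = -104176$ ($y = 6 - 104182 = -104176$)
$\sqrt{y - 66923} = \sqrt{-104176 - 66923} = \sqrt{-171099} = 3 i \sqrt{19011}$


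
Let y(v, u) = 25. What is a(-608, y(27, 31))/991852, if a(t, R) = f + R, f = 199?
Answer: 56/247963 ≈ 0.00022584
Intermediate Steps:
a(t, R) = 199 + R
a(-608, y(27, 31))/991852 = (199 + 25)/991852 = 224*(1/991852) = 56/247963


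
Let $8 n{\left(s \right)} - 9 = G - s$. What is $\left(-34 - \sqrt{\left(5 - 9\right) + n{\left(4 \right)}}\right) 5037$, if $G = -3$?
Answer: $-171258 - \frac{5037 i \sqrt{15}}{2} \approx -1.7126 \cdot 10^{5} - 9754.1 i$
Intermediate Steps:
$n{\left(s \right)} = \frac{3}{4} - \frac{s}{8}$ ($n{\left(s \right)} = \frac{9}{8} + \frac{-3 - s}{8} = \frac{9}{8} - \left(\frac{3}{8} + \frac{s}{8}\right) = \frac{3}{4} - \frac{s}{8}$)
$\left(-34 - \sqrt{\left(5 - 9\right) + n{\left(4 \right)}}\right) 5037 = \left(-34 - \sqrt{\left(5 - 9\right) + \left(\frac{3}{4} - \frac{1}{2}\right)}\right) 5037 = \left(-34 - \sqrt{-4 + \frac{1}{4}}\right) 5037 = \left(-34 - \sqrt{- \frac{15}{4}}\right) 5037 = \left(-34 - \frac{i \sqrt{15}}{2}\right) 5037 = -171258 - \frac{5037 i \sqrt{15}}{2}$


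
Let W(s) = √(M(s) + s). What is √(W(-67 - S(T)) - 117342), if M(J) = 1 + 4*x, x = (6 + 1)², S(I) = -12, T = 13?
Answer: √(-117342 + √142) ≈ 342.53*I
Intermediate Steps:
x = 49 (x = 7² = 49)
M(J) = 197 (M(J) = 1 + 4*49 = 1 + 196 = 197)
W(s) = √(197 + s)
√(W(-67 - S(T)) - 117342) = √(√(197 + (-67 - 1*(-12))) - 117342) = √(√(197 + (-67 + 12)) - 117342) = √(√(197 - 55) - 117342) = √(√142 - 117342) = √(-117342 + √142)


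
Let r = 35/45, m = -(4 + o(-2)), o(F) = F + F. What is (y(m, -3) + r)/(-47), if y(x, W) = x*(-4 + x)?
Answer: -7/423 ≈ -0.016548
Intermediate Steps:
o(F) = 2*F
m = 0 (m = -(4 + 2*(-2)) = -(4 - 4) = -1*0 = 0)
r = 7/9 (r = 35*(1/45) = 7/9 ≈ 0.77778)
(y(m, -3) + r)/(-47) = (0*(-4 + 0) + 7/9)/(-47) = -(0*(-4) + 7/9)/47 = -(0 + 7/9)/47 = -1/47*7/9 = -7/423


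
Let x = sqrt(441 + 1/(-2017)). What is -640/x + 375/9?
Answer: 125/3 - 160*sqrt(448528358)/111187 ≈ 11.190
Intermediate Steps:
x = 2*sqrt(448528358)/2017 (x = sqrt(441 - 1/2017) = sqrt(889496/2017) = 2*sqrt(448528358)/2017 ≈ 21.000)
-640/x + 375/9 = -640*sqrt(448528358)/444748 + 375/9 = -160*sqrt(448528358)/111187 + 375*(1/9) = -160*sqrt(448528358)/111187 + 125/3 = 125/3 - 160*sqrt(448528358)/111187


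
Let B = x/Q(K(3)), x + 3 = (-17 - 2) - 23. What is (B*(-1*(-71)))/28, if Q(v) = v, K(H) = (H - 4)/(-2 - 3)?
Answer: -15975/28 ≈ -570.54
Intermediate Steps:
K(H) = 4/5 - H/5 (K(H) = (-4 + H)/(-5) = (-4 + H)*(-1/5) = 4/5 - H/5)
x = -45 (x = -3 + ((-17 - 2) - 23) = -3 + (-19 - 23) = -3 - 42 = -45)
B = -225 (B = -45/(4/5 - 1/5*3) = -45/(4/5 - 3/5) = -45/1/5 = -45*5 = -225)
(B*(-1*(-71)))/28 = -(-225)*(-71)/28 = -225*71*(1/28) = -15975*1/28 = -15975/28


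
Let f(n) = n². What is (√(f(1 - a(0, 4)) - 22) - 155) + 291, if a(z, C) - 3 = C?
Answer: 136 + √14 ≈ 139.74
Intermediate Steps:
a(z, C) = 3 + C
(√(f(1 - a(0, 4)) - 22) - 155) + 291 = (√((1 - (3 + 4))² - 22) - 155) + 291 = (√((1 - 1*7)² - 22) - 155) + 291 = (√((1 - 7)² - 22) - 155) + 291 = (√((-6)² - 22) - 155) + 291 = (√(36 - 22) - 155) + 291 = (√14 - 155) + 291 = (-155 + √14) + 291 = 136 + √14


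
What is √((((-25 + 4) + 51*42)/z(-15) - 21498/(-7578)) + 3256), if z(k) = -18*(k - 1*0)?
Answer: √521092653170/12630 ≈ 57.155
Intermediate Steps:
z(k) = -18*k (z(k) = -18*(k + 0) = -18*k)
√((((-25 + 4) + 51*42)/z(-15) - 21498/(-7578)) + 3256) = √((((-25 + 4) + 51*42)/((-18*(-15))) - 21498/(-7578)) + 3256) = √(((-21 + 2142)/270 - 21498*(-1/7578)) + 3256) = √((2121*(1/270) + 3583/1263) + 3256) = √((707/90 + 3583/1263) + 3256) = √(405137/37890 + 3256) = √(123774977/37890) = √521092653170/12630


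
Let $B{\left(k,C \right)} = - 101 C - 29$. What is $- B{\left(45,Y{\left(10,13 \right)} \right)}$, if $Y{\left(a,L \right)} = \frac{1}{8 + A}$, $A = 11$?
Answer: $\frac{652}{19} \approx 34.316$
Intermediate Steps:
$Y{\left(a,L \right)} = \frac{1}{19}$ ($Y{\left(a,L \right)} = \frac{1}{8 + 11} = \frac{1}{19}$)
$B{\left(k,C \right)} = -29 - 101 C$
$- B{\left(45,Y{\left(10,13 \right)} \right)} = - (-29 - \frac{101}{19}) = \left(-1\right) \left(- \frac{652}{19}\right) = \frac{652}{19}$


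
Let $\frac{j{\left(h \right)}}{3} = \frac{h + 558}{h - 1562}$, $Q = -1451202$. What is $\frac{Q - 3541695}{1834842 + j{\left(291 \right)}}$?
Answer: $- \frac{162717233}{59796965} \approx -2.7212$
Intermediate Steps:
$j{\left(h \right)} = \frac{3 \left(558 + h\right)}{-1562 + h}$ ($j{\left(h \right)} = 3 \frac{h + 558}{h - 1562} = 3 \frac{558 + h}{-1562 + h} = \frac{3 \left(558 + h\right)}{-1562 + h}$)
$\frac{Q - 3541695}{1834842 + j{\left(291 \right)}} = \frac{-1451202 - 3541695}{1834842 + \frac{3 \left(558 + 291\right)}{-1562 + 291}} = - \frac{4992897}{1834842 + 3 \frac{1}{-1271} \cdot 849} = - \frac{4992897}{1834842 + 3 \left(- \frac{1}{1271}\right) 849} = - \frac{4992897}{1834842 - \frac{2547}{1271}} = - \frac{4992897}{\frac{2332081635}{1271}} = \left(-4992897\right) \frac{1271}{2332081635} = - \frac{162717233}{59796965}$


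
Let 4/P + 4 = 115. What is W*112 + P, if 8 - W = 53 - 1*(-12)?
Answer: -708620/111 ≈ -6384.0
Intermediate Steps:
P = 4/111 (P = 4/(-4 + 115) = 4/111 ≈ 0.036036)
W = -57 (W = 8 - (53 - 1*(-12)) = 8 - (53 + 12) = 8 - 1*65 = 8 - 65 = -57)
W*112 + P = -57*112 + 4/111 = -6384 + 4/111 = -708620/111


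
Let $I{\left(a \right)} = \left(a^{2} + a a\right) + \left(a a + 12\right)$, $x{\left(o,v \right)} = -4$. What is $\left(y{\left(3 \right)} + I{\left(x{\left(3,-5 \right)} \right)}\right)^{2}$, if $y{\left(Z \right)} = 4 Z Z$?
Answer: $9216$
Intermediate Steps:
$y{\left(Z \right)} = 4 Z^{2}$
$I{\left(a \right)} = 12 + 3 a^{2}$ ($I{\left(a \right)} = \left(a^{2} + a^{2}\right) + \left(a^{2} + 12\right) = 2 a^{2} + \left(12 + a^{2}\right) = 12 + 3 a^{2}$)
$\left(y{\left(3 \right)} + I{\left(x{\left(3,-5 \right)} \right)}\right)^{2} = \left(4 \cdot 3^{2} + \left(12 + 3 \left(-4\right)^{2}\right)\right)^{2} = \left(4 \cdot 9 + \left(12 + 3 \cdot 16\right)\right)^{2} = \left(36 + \left(12 + 48\right)\right)^{2} = \left(36 + 60\right)^{2} = 96^{2} = 9216$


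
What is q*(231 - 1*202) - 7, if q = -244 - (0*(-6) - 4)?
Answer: -6967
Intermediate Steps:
q = -240 (q = -244 - (0 - 4) = -244 - 1*(-4) = -244 + 4 = -240)
q*(231 - 1*202) - 7 = -240*(231 - 1*202) - 7 = -240*(231 - 202) - 7 = -240*29 - 7 = -6960 - 7 = -6967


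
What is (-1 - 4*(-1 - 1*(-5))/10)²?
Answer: 169/25 ≈ 6.7600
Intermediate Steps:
(-1 - 4*(-1 - 1*(-5))/10)² = (-1 - 4*(-1 + 5)*(⅒))² = (-1 - 4*4*(⅒))² = (-1 - 16*⅒)² = (-1 - 8/5)² = (-13/5)² = 169/25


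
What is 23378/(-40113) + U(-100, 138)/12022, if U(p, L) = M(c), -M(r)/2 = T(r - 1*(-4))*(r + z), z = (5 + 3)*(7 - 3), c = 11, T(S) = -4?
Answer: -133625722/241119243 ≈ -0.55419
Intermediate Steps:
z = 32 (z = 8*4 = 32)
M(r) = 256 + 8*r (M(r) = -(-8)*(r + 32) = -(-8)*(32 + r) = -2*(-128 - 4*r) = 256 + 8*r)
U(p, L) = 344 (U(p, L) = 256 + 8*11 = 256 + 88 = 344)
23378/(-40113) + U(-100, 138)/12022 = 23378/(-40113) + 344/12022 = 23378*(-1/40113) + 344*(1/12022) = -23378/40113 + 172/6011 = -133625722/241119243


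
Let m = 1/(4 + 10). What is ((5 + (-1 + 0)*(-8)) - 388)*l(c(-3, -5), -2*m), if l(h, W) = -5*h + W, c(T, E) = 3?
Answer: 39750/7 ≈ 5678.6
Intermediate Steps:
m = 1/14 ≈ 0.071429
l(h, W) = W - 5*h
((5 + (-1 + 0)*(-8)) - 388)*l(c(-3, -5), -2*m) = ((5 + (-1 + 0)*(-8)) - 388)*(-2*1/14 - 5*3) = ((5 - 1*(-8)) - 388)*(-1/7 - 15) = ((5 + 8) - 388)*(-106/7) = (13 - 388)*(-106/7) = -375*(-106/7) = 39750/7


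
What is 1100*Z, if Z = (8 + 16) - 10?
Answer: 15400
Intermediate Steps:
Z = 14 (Z = 24 - 10 = 14)
1100*Z = 1100*14 = 15400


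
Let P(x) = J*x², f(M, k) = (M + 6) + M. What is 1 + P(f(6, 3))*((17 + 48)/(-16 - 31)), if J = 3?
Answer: -63133/47 ≈ -1343.3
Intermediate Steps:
f(M, k) = 6 + 2*M (f(M, k) = (6 + M) + M = 6 + 2*M)
P(x) = 3*x²
1 + P(f(6, 3))*((17 + 48)/(-16 - 31)) = 1 + (3*(6 + 2*6)²)*((17 + 48)/(-16 - 31)) = 1 + (3*(6 + 12)²)*(65/(-47)) = 1 + (3*18²)*(65*(-1/47)) = 1 + (3*324)*(-65/47) = 1 + 972*(-65/47) = 1 - 63180/47 = -63133/47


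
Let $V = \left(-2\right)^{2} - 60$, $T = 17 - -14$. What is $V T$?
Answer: $-1736$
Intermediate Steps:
$T = 31$ ($T = 17 + 14 = 31$)
$V = -56$ ($V = 4 - 60 = -56$)
$V T = \left(-56\right) 31 = -1736$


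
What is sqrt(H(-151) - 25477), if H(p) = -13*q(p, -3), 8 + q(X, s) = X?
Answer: I*sqrt(23410) ≈ 153.0*I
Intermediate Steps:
q(X, s) = -8 + X
H(p) = 104 - 13*p (H(p) = -13*(-8 + p) = 104 - 13*p)
sqrt(H(-151) - 25477) = sqrt((104 - 13*(-151)) - 25477) = sqrt((104 + 1963) - 25477) = sqrt(2067 - 25477) = sqrt(-23410) = I*sqrt(23410)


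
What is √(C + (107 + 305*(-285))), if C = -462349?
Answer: I*√549167 ≈ 741.06*I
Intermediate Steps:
√(C + (107 + 305*(-285))) = √(-462349 + (107 + 305*(-285))) = √(-462349 + (107 - 86925)) = √(-462349 - 86818) = √(-549167) = I*√549167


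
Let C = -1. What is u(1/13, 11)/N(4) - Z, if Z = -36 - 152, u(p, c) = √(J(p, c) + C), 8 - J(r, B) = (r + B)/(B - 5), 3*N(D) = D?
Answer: 188 + 3*√871/52 ≈ 189.70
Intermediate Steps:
N(D) = D/3
J(r, B) = 8 - (B + r)/(-5 + B) (J(r, B) = 8 - (r + B)/(B - 5) = 8 - (B + r)/(-5 + B))
u(p, c) = √(-1 + (-40 - p + 7*c)/(-5 + c)) (u(p, c) = √((-40 - p + 7*c)/(-5 + c) - 1) = √(-1 + (-40 - p + 7*c)/(-5 + c)))
Z = -188
u(1/13, 11)/N(4) - Z = √((-35 - 1/13 + 6*11)/(-5 + 11))/(((⅓)*4)) - 1*(-188) = √((-35 - 1*1/13 + 66)/6)/(4/3) + 188 = √((-35 - 1/13 + 66)/6)*(¾) + 188 = √((⅙)*(402/13))*(¾) + 188 = √(67/13)*(¾) + 188 = (√871/13)*(¾) + 188 = 3*√871/52 + 188 = 188 + 3*√871/52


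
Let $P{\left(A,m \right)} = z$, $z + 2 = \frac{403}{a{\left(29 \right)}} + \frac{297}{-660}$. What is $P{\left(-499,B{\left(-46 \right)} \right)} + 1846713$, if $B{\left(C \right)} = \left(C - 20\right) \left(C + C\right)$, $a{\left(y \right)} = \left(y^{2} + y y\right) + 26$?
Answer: $\frac{3942727528}{2135} \approx 1.8467 \cdot 10^{6}$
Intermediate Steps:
$a{\left(y \right)} = 26 + 2 y^{2}$ ($a{\left(y \right)} = \left(y^{2} + y^{2}\right) + 26 = 2 y^{2} + 26 = 26 + 2 y^{2}$)
$B{\left(C \right)} = 2 C \left(-20 + C\right)$ ($B{\left(C \right)} = \left(-20 + C\right) 2 C = 2 C \left(-20 + C\right)$)
$z = - \frac{4727}{2135}$ ($z = -2 + \left(\frac{403}{26 + 2 \cdot 29^{2}} + \frac{297}{-660}\right) = -2 + \left(\frac{403}{26 + 2 \cdot 841} + 297 \left(- \frac{1}{660}\right)\right) = -2 - \left(\frac{9}{20} - \frac{403}{26 + 1682}\right) = -2 - \left(\frac{9}{20} - \frac{403}{1708}\right) = -2 + \left(403 \cdot \frac{1}{1708} - \frac{9}{20}\right) = -2 + \left(\frac{403}{1708} - \frac{9}{20}\right) = -2 - \frac{457}{2135} = - \frac{4727}{2135} \approx -2.2141$)
$P{\left(A,m \right)} = - \frac{4727}{2135}$
$P{\left(-499,B{\left(-46 \right)} \right)} + 1846713 = - \frac{4727}{2135} + 1846713 = \frac{3942727528}{2135}$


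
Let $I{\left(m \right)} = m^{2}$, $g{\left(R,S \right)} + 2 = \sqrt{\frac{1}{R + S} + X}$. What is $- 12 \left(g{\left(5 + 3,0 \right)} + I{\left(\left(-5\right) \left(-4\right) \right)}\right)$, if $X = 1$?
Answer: $-4776 - 9 \sqrt{2} \approx -4788.7$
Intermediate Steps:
$g{\left(R,S \right)} = -2 + \sqrt{1 + \frac{1}{R + S}}$ ($g{\left(R,S \right)} = -2 + \sqrt{\frac{1}{R + S} + 1} = -2 + \sqrt{1 + \frac{1}{R + S}}$)
$- 12 \left(g{\left(5 + 3,0 \right)} + I{\left(\left(-5\right) \left(-4\right) \right)}\right) = - 12 \left(\left(-2 + \sqrt{\frac{1 + \left(5 + 3\right) + 0}{\left(5 + 3\right) + 0}}\right) + \left(\left(-5\right) \left(-4\right)\right)^{2}\right) = - 12 \left(\left(-2 + \sqrt{\frac{1 + 8 + 0}{8 + 0}}\right) + 20^{2}\right) = - 12 \left(\left(-2 + \sqrt{\frac{1}{8} \cdot 9}\right) + 400\right) = - 12 \left(\left(-2 + \sqrt{\frac{9}{8}}\right) + 400\right) = - 12 \left(\left(-2 + \frac{3 \sqrt{2}}{4}\right) + 400\right) = - 12 \left(398 + \frac{3 \sqrt{2}}{4}\right) = -4776 - 9 \sqrt{2}$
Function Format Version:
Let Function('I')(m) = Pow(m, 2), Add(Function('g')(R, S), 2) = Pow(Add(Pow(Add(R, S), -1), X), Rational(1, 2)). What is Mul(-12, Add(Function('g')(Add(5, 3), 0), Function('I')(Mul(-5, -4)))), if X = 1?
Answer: Add(-4776, Mul(-9, Pow(2, Rational(1, 2)))) ≈ -4788.7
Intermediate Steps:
Function('g')(R, S) = Add(-2, Pow(Add(1, Pow(Add(R, S), -1)), Rational(1, 2))) (Function('g')(R, S) = Add(-2, Pow(Add(Pow(Add(R, S), -1), 1), Rational(1, 2))) = Add(-2, Pow(Add(1, Pow(Add(R, S), -1)), Rational(1, 2))))
Mul(-12, Add(Function('g')(Add(5, 3), 0), Function('I')(Mul(-5, -4)))) = Mul(-12, Add(Add(-2, Pow(Mul(Pow(Add(Add(5, 3), 0), -1), Add(1, Add(5, 3), 0)), Rational(1, 2))), Pow(Mul(-5, -4), 2))) = Mul(-12, Add(Add(-2, Pow(Mul(Pow(Add(8, 0), -1), Add(1, 8, 0)), Rational(1, 2))), Pow(20, 2))) = Mul(-12, Add(Add(-2, Pow(Mul(Pow(8, -1), 9), Rational(1, 2))), 400)) = Mul(-12, Add(Add(-2, Pow(Mul(Rational(1, 8), 9), Rational(1, 2))), 400)) = Mul(-12, Add(Add(-2, Pow(Rational(9, 8), Rational(1, 2))), 400)) = Mul(-12, Add(Add(-2, Mul(Rational(3, 4), Pow(2, Rational(1, 2)))), 400)) = Mul(-12, Add(398, Mul(Rational(3, 4), Pow(2, Rational(1, 2))))) = Add(-4776, Mul(-9, Pow(2, Rational(1, 2))))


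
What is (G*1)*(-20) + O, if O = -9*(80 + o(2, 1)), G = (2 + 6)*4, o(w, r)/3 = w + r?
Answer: -1441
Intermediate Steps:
o(w, r) = 3*r + 3*w (o(w, r) = 3*(w + r) = 3*(r + w) = 3*r + 3*w)
G = 32 (G = 8*4 = 32)
O = -801 (O = -9*(80 + (3*1 + 3*2)) = -9*(80 + (3 + 6)) = -9*(80 + 9) = -9*89 = -801)
(G*1)*(-20) + O = (32*1)*(-20) - 801 = 32*(-20) - 801 = -640 - 801 = -1441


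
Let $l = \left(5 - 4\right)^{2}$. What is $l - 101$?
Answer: $-100$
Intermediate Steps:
$l = 1$ ($l = 1^{2} = 1$)
$l - 101 = 1 - 101 = -100$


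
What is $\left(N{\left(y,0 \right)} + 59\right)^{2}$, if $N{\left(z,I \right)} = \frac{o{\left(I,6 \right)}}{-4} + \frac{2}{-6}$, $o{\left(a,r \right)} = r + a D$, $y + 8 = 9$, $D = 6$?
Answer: $\frac{117649}{36} \approx 3268.0$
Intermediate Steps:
$y = 1$ ($y = -8 + 9 = 1$)
$o{\left(a,r \right)} = r + 6 a$ ($o{\left(a,r \right)} = r + a 6 = r + 6 a$)
$N{\left(z,I \right)} = - \frac{11}{6} - \frac{3 I}{2}$ ($N{\left(z,I \right)} = \frac{6 + 6 I}{-4} + \frac{2}{-6} = \left(6 + 6 I\right) \left(- \frac{1}{4}\right) + 2 \left(- \frac{1}{6}\right) = \left(- \frac{3}{2} - \frac{3 I}{2}\right) - \frac{1}{3} = - \frac{11}{6} - \frac{3 I}{2}$)
$\left(N{\left(y,0 \right)} + 59\right)^{2} = \left(\left(- \frac{11}{6} - 0\right) + 59\right)^{2} = \left(\left(- \frac{11}{6} + 0\right) + 59\right)^{2} = \left(- \frac{11}{6} + 59\right)^{2} = \left(\frac{343}{6}\right)^{2} = \frac{117649}{36}$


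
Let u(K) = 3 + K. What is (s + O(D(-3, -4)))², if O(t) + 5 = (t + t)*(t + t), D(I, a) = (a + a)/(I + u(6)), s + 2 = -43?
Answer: 148996/81 ≈ 1839.5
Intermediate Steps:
s = -45 (s = -2 - 43 = -45)
D(I, a) = 2*a/(9 + I) (D(I, a) = (a + a)/(I + (3 + 6)) = (2*a)/(I + 9) = (2*a)/(9 + I) = 2*a/(9 + I))
O(t) = -5 + 4*t² (O(t) = -5 + (t + t)*(t + t) = -5 + (2*t)*(2*t) = -5 + 4*t²)
(s + O(D(-3, -4)))² = (-45 + (-5 + 4*(2*(-4)/(9 - 3))²))² = (-45 + (-5 + 4*(2*(-4)/6)²))² = (-45 + (-5 + 4*(2*(-4)*(⅙))²))² = (-45 + (-5 + 4*(-4/3)²))² = (-45 + (-5 + 4*(16/9)))² = (-45 + (-5 + 64/9))² = (-45 + 19/9)² = (-386/9)² = 148996/81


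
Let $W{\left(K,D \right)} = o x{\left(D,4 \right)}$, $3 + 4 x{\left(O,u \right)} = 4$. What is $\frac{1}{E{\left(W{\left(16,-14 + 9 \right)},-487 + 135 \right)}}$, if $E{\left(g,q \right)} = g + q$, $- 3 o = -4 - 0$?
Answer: $- \frac{3}{1055} \approx -0.0028436$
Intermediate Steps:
$x{\left(O,u \right)} = \frac{1}{4}$ ($x{\left(O,u \right)} = - \frac{3}{4} + \frac{1}{4} \cdot 4 = - \frac{3}{4} + 1 = \frac{1}{4}$)
$o = \frac{4}{3}$ ($o = - \frac{-4 - 0}{3} = - \frac{-4 + 0}{3} = \left(- \frac{1}{3}\right) \left(-4\right) = \frac{4}{3} \approx 1.3333$)
$W{\left(K,D \right)} = \frac{1}{3}$ ($W{\left(K,D \right)} = \frac{4}{3} \cdot \frac{1}{4} = \frac{1}{3}$)
$\frac{1}{E{\left(W{\left(16,-14 + 9 \right)},-487 + 135 \right)}} = \frac{1}{\frac{1}{3} + \left(-487 + 135\right)} = \frac{1}{\frac{1}{3} - 352} = \frac{1}{- \frac{1055}{3}} = - \frac{3}{1055}$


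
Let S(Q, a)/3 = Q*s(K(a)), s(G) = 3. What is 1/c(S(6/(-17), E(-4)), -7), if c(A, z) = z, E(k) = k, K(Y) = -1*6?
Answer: -⅐ ≈ -0.14286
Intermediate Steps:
K(Y) = -6
S(Q, a) = 9*Q (S(Q, a) = 3*(Q*3) = 3*(3*Q) = 9*Q)
1/c(S(6/(-17), E(-4)), -7) = 1/(-7) = -⅐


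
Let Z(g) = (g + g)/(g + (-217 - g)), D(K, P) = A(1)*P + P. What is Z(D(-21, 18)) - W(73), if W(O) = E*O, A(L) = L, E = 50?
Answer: -792122/217 ≈ -3650.3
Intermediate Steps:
W(O) = 50*O
D(K, P) = 2*P (D(K, P) = 1*P + P = P + P = 2*P)
Z(g) = -2*g/217 (Z(g) = (2*g)/(-217) = (2*g)*(-1/217) = -2*g/217)
Z(D(-21, 18)) - W(73) = -4*18/217 - 50*73 = -2/217*36 - 1*3650 = -72/217 - 3650 = -792122/217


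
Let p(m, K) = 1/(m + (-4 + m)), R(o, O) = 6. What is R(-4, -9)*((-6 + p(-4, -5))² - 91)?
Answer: -7775/24 ≈ -323.96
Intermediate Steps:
p(m, K) = 1/(-4 + 2*m)
R(-4, -9)*((-6 + p(-4, -5))² - 91) = 6*((-6 + 1/(2*(-2 - 4)))² - 91) = 6*((-6 + (½)/(-6))² - 91) = 6*((-6 + (½)*(-⅙))² - 91) = 6*((-6 - 1/12)² - 91) = 6*((-73/12)² - 91) = 6*(5329/144 - 91) = 6*(-7775/144) = -7775/24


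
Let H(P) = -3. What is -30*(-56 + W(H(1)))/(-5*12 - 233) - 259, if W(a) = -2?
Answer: -77627/293 ≈ -264.94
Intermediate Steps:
-30*(-56 + W(H(1)))/(-5*12 - 233) - 259 = -30*(-56 - 2)/(-5*12 - 233) - 259 = -(-1740)/(-60 - 233) - 259 = -(-1740)/(-293) - 259 = -(-1740)*(-1)/293 - 259 = -30*58/293 - 259 = -1740/293 - 259 = -77627/293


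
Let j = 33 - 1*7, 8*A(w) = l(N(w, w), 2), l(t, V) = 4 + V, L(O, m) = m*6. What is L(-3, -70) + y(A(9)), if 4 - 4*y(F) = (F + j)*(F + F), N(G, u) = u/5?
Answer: -13729/32 ≈ -429.03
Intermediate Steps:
L(O, m) = 6*m
N(G, u) = u/5 (N(G, u) = u*(⅕) = u/5)
A(w) = ¾ (A(w) = (4 + 2)/8 = (⅛)*6 = ¾)
j = 26 (j = 33 - 7 = 26)
y(F) = 1 - F*(26 + F)/2 (y(F) = 1 - (F + 26)*(F + F)/4 = 1 - (26 + F)*2*F/4 = 1 - F*(26 + F)/2)
L(-3, -70) + y(A(9)) = 6*(-70) + (1 - 13*¾ - (¾)²/2) = -420 + (1 - 39/4 - ½*9/16) = -420 + (1 - 39/4 - 9/32) = -420 - 289/32 = -13729/32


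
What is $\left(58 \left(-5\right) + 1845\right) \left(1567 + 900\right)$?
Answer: $3836185$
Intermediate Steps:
$\left(58 \left(-5\right) + 1845\right) \left(1567 + 900\right) = \left(-290 + 1845\right) 2467 = 1555 \cdot 2467 = 3836185$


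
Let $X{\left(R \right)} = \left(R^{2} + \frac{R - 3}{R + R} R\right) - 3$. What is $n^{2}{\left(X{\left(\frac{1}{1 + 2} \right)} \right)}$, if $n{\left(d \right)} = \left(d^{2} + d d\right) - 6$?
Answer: $\frac{5769604}{6561} \approx 879.38$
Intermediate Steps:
$X{\left(R \right)} = - \frac{9}{2} + R^{2} + \frac{R}{2}$ ($X{\left(R \right)} = \left(R^{2} + \frac{-3 + R}{2 R} R\right) - 3 = \left(R^{2} + \left(- \frac{3}{2} + \frac{R}{2}\right)\right) - 3 = \left(- \frac{3}{2} + R^{2} + \frac{R}{2}\right) - 3 = - \frac{9}{2} + R^{2} + \frac{R}{2}$)
$n{\left(d \right)} = -6 + 2 d^{2}$ ($n{\left(d \right)} = \left(d^{2} + d^{2}\right) - 6 = 2 d^{2} - 6 = -6 + 2 d^{2}$)
$n^{2}{\left(X{\left(\frac{1}{1 + 2} \right)} \right)} = \left(-6 + 2 \left(- \frac{9}{2} + \left(\frac{1}{1 + 2}\right)^{2} + \frac{1}{2 \left(1 + 2\right)}\right)^{2}\right)^{2} = \left(-6 + 2 \left(- \frac{9}{2} + \left(\frac{1}{3}\right)^{2} + \frac{1}{2 \cdot 3}\right)^{2}\right)^{2} = \left(-6 + 2 \left(- \frac{9}{2} + \left(\frac{1}{3}\right)^{2} + \frac{1}{2} \cdot \frac{1}{3}\right)^{2}\right)^{2} = \left(-6 + 2 \left(- \frac{9}{2} + \frac{1}{9} + \frac{1}{6}\right)^{2}\right)^{2} = \left(-6 + 2 \left(- \frac{38}{9}\right)^{2}\right)^{2} = \left(-6 + 2 \cdot \frac{1444}{81}\right)^{2} = \left(-6 + \frac{2888}{81}\right)^{2} = \left(\frac{2402}{81}\right)^{2} = \frac{5769604}{6561}$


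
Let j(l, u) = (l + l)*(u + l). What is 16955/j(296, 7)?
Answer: 16955/179376 ≈ 0.094522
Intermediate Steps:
j(l, u) = 2*l*(l + u) (j(l, u) = (2*l)*(l + u) = 2*l*(l + u))
16955/j(296, 7) = 16955/((2*296*(296 + 7))) = 16955/((2*296*303)) = 16955/179376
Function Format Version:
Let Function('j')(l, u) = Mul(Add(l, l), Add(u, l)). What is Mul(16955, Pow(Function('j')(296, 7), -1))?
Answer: Rational(16955, 179376) ≈ 0.094522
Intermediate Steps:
Function('j')(l, u) = Mul(2, l, Add(l, u)) (Function('j')(l, u) = Mul(Mul(2, l), Add(l, u)) = Mul(2, l, Add(l, u)))
Mul(16955, Pow(Function('j')(296, 7), -1)) = Mul(16955, Pow(Mul(2, 296, Add(296, 7)), -1)) = Mul(16955, Pow(Mul(2, 296, 303), -1)) = Mul(16955, Pow(179376, -1)) = Mul(16955, Rational(1, 179376)) = Rational(16955, 179376)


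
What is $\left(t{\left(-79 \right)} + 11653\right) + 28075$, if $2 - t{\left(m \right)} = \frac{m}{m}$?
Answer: $39729$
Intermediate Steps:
$t{\left(m \right)} = 1$ ($t{\left(m \right)} = 2 - \frac{m}{m} = 2 - 1 = 1$)
$\left(t{\left(-79 \right)} + 11653\right) + 28075 = \left(1 + 11653\right) + 28075 = 11654 + 28075 = 39729$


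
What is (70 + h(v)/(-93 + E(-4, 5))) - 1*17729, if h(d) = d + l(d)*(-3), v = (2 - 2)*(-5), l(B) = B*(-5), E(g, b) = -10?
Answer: -17659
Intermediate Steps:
l(B) = -5*B
v = 0 (v = 0*(-5) = 0)
h(d) = 16*d (h(d) = d - 5*d*(-3) = d + 15*d = 16*d)
(70 + h(v)/(-93 + E(-4, 5))) - 1*17729 = (70 + (16*0)/(-93 - 10)) - 1*17729 = (70 + 0/(-103)) - 17729 = (70 - 1/103*0) - 17729 = (70 + 0) - 17729 = 70 - 17729 = -17659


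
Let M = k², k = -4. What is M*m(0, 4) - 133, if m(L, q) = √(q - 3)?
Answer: -117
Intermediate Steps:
M = 16 (M = (-4)² = 16)
m(L, q) = √(-3 + q)
M*m(0, 4) - 133 = 16*√(-3 + 4) - 133 = 16*√1 - 133 = 16*1 - 133 = 16 - 133 = -117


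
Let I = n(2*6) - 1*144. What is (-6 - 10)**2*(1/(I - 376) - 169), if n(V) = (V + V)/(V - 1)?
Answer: -3850540/89 ≈ -43265.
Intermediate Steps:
n(V) = 2*V/(-1 + V) (n(V) = (2*V)/(-1 + V) = 2*V/(-1 + V))
I = -1560/11 (I = 2*(2*6)/(-1 + 2*6) - 1*144 = 2*12/(-1 + 12) - 144 = 2*12/11 - 144 = 2*12*(1/11) - 144 = 24/11 - 144 = -1560/11 ≈ -141.82)
(-6 - 10)**2*(1/(I - 376) - 169) = (-6 - 10)**2*(1/(-1560/11 - 376) - 169) = (-16)**2*(1/(-5696/11) - 169) = 256*(-11/5696 - 169) = 256*(-962635/5696) = -3850540/89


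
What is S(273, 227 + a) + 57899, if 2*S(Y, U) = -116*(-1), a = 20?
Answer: 57957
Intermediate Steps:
S(Y, U) = 58 (S(Y, U) = (-116*(-1))/2 = (1/2)*116 = 58)
S(273, 227 + a) + 57899 = 58 + 57899 = 57957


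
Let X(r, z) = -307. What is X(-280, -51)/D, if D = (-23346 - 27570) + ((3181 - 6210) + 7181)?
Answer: 307/46764 ≈ 0.0065649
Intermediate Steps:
D = -46764 (D = -50916 + (-3029 + 7181) = -50916 + 4152 = -46764)
X(-280, -51)/D = -307/(-46764) = -307*(-1/46764) = 307/46764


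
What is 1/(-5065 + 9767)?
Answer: 1/4702 ≈ 0.00021268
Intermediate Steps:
1/(-5065 + 9767) = 1/4702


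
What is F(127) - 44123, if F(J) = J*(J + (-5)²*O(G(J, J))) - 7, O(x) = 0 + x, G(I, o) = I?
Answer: 375224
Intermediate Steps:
O(x) = x
F(J) = -7 + 26*J² (F(J) = J*(J + (-5)²*J) - 7 = J*(J + 25*J) - 7 = J*(26*J) - 7 = 26*J² - 7 = -7 + 26*J²)
F(127) - 44123 = (-7 + 26*127²) - 44123 = (-7 + 26*16129) - 44123 = (-7 + 419354) - 44123 = 419347 - 44123 = 375224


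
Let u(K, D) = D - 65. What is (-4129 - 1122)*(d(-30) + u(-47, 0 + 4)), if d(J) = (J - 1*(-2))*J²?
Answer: 132645511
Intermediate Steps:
d(J) = J²*(2 + J) (d(J) = (J + 2)*J² = (2 + J)*J² = J²*(2 + J))
u(K, D) = -65 + D
(-4129 - 1122)*(d(-30) + u(-47, 0 + 4)) = (-4129 - 1122)*((-30)²*(2 - 30) + (-65 + (0 + 4))) = -5251*(900*(-28) + (-65 + 4)) = -5251*(-25200 - 61) = -5251*(-25261) = 132645511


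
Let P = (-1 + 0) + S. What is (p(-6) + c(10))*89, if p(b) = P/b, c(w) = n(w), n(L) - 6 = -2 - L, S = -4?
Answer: -2759/6 ≈ -459.83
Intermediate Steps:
n(L) = 4 - L (n(L) = 6 + (-2 - L) = 4 - L)
c(w) = 4 - w
P = -5 (P = (-1 + 0) - 4 = -1 - 4 = -5)
p(b) = -5/b
(p(-6) + c(10))*89 = (-5/(-6) + (4 - 1*10))*89 = (-5*(-1/6) + (4 - 10))*89 = (5/6 - 6)*89 = -31/6*89 = -2759/6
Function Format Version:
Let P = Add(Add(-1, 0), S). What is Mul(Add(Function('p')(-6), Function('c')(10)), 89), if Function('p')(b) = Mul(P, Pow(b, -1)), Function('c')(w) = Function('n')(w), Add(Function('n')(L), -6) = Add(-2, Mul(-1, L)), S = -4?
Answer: Rational(-2759, 6) ≈ -459.83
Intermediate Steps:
Function('n')(L) = Add(4, Mul(-1, L)) (Function('n')(L) = Add(6, Add(-2, Mul(-1, L))) = Add(4, Mul(-1, L)))
Function('c')(w) = Add(4, Mul(-1, w))
P = -5 (P = Add(Add(-1, 0), -4) = Add(-1, -4) = -5)
Function('p')(b) = Mul(-5, Pow(b, -1))
Mul(Add(Function('p')(-6), Function('c')(10)), 89) = Mul(Add(Mul(-5, Pow(-6, -1)), Add(4, Mul(-1, 10))), 89) = Mul(Add(Mul(-5, Rational(-1, 6)), Add(4, -10)), 89) = Mul(Add(Rational(5, 6), -6), 89) = Mul(Rational(-31, 6), 89) = Rational(-2759, 6)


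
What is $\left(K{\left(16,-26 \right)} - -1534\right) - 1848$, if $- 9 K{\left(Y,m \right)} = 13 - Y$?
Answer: $- \frac{941}{3} \approx -313.67$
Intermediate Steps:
$K{\left(Y,m \right)} = - \frac{13}{9} + \frac{Y}{9}$ ($K{\left(Y,m \right)} = - \frac{13 - Y}{9} = - \frac{13}{9} + \frac{Y}{9}$)
$\left(K{\left(16,-26 \right)} - -1534\right) - 1848 = \left(\left(- \frac{13}{9} + \frac{1}{9} \cdot 16\right) - -1534\right) - 1848 = \left(\left(- \frac{13}{9} + \frac{16}{9}\right) + 1534\right) - 1848 = \left(\frac{1}{3} + 1534\right) - 1848 = \frac{4603}{3} - 1848 = - \frac{941}{3}$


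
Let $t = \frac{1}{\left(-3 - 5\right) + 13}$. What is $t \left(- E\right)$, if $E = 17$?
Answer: $- \frac{17}{5} \approx -3.4$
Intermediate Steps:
$t = \frac{1}{5}$ ($t = \frac{1}{\left(-3 - 5\right) + 13} = \frac{1}{-8 + 13} = \frac{1}{5} \approx 0.2$)
$t \left(- E\right) = \frac{\left(-1\right) 17}{5} = \frac{1}{5} \left(-17\right) = - \frac{17}{5}$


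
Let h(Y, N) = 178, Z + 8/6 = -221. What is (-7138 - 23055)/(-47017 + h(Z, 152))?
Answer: 30193/46839 ≈ 0.64461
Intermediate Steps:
Z = -667/3 (Z = -4/3 - 221 = -667/3 ≈ -222.33)
(-7138 - 23055)/(-47017 + h(Z, 152)) = (-7138 - 23055)/(-47017 + 178) = -30193/(-46839) = -30193*(-1/46839) = 30193/46839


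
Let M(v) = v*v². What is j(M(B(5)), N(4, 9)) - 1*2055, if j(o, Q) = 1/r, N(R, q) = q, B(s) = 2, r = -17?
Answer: -34936/17 ≈ -2055.1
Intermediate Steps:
M(v) = v³
j(o, Q) = -1/17 (j(o, Q) = 1/(-17) = -1/17)
j(M(B(5)), N(4, 9)) - 1*2055 = -1/17 - 1*2055 = -1/17 - 2055 = -34936/17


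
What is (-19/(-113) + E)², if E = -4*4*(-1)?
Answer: 3337929/12769 ≈ 261.41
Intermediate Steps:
E = 16 (E = -16*(-1) = 16)
(-19/(-113) + E)² = (-19/(-113) + 16)² = (-19*(-1/113) + 16)² = (19/113 + 16)² = (1827/113)² = 3337929/12769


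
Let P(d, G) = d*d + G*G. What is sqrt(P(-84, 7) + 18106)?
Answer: sqrt(25211) ≈ 158.78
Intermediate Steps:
P(d, G) = G**2 + d**2 (P(d, G) = d**2 + G**2 = G**2 + d**2)
sqrt(P(-84, 7) + 18106) = sqrt((7**2 + (-84)**2) + 18106) = sqrt((49 + 7056) + 18106) = sqrt(7105 + 18106) = sqrt(25211)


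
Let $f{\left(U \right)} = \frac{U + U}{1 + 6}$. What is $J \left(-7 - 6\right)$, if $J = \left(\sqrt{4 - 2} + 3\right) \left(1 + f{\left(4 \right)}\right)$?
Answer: $- \frac{585}{7} - \frac{195 \sqrt{2}}{7} \approx -122.97$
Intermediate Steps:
$f{\left(U \right)} = \frac{2 U}{7}$
$J = \frac{45}{7} + \frac{15 \sqrt{2}}{7}$ ($J = \left(\sqrt{4 - 2} + 3\right) \left(1 + \frac{2}{7} \cdot 4\right) = \left(\sqrt{2} + 3\right) \left(1 + \frac{8}{7}\right) = \left(3 + \sqrt{2}\right) \frac{15}{7} = \frac{45}{7} + \frac{15 \sqrt{2}}{7} \approx 9.459$)
$J \left(-7 - 6\right) = \left(\frac{45}{7} + \frac{15 \sqrt{2}}{7}\right) \left(-7 - 6\right) = \left(\frac{45}{7} + \frac{15 \sqrt{2}}{7}\right) \left(-13\right) = - \frac{585}{7} - \frac{195 \sqrt{2}}{7}$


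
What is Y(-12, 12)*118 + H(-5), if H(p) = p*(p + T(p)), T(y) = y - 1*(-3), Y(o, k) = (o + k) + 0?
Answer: 35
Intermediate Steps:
Y(o, k) = k + o (Y(o, k) = (k + o) + 0 = k + o)
T(y) = 3 + y (T(y) = y + 3 = 3 + y)
H(p) = p*(3 + 2*p) (H(p) = p*(p + (3 + p)) = p*(3 + 2*p))
Y(-12, 12)*118 + H(-5) = (12 - 12)*118 - 5*(3 + 2*(-5)) = 0*118 - 5*(3 - 10) = 0 - 5*(-7) = 0 + 35 = 35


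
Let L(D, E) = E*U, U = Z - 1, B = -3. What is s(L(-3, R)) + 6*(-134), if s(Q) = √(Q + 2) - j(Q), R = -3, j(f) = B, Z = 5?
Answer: -801 + I*√10 ≈ -801.0 + 3.1623*I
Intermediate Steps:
U = 4 (U = 5 - 1 = 4)
j(f) = -3
L(D, E) = 4*E (L(D, E) = E*4 = 4*E)
s(Q) = 3 + √(2 + Q) (s(Q) = √(Q + 2) - 1*(-3) = √(2 + Q) + 3 = 3 + √(2 + Q))
s(L(-3, R)) + 6*(-134) = (3 + √(2 + 4*(-3))) + 6*(-134) = (3 + √(2 - 12)) - 804 = (3 + √(-10)) - 804 = (3 + I*√10) - 804 = -801 + I*√10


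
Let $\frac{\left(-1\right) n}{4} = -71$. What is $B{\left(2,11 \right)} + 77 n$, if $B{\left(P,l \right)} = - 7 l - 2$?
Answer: $21789$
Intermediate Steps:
$n = 284$ ($n = \left(-4\right) \left(-71\right) = 284$)
$B{\left(P,l \right)} = -2 - 7 l$
$B{\left(2,11 \right)} + 77 n = \left(-2 - 77\right) + 77 \cdot 284 = \left(-2 - 77\right) + 21868 = -79 + 21868 = 21789$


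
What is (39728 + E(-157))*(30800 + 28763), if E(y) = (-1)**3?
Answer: 2366259301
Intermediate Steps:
E(y) = -1
(39728 + E(-157))*(30800 + 28763) = (39728 - 1)*(30800 + 28763) = 39727*59563 = 2366259301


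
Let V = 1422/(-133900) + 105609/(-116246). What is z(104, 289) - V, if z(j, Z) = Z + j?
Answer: 58956583953/149666725 ≈ 393.92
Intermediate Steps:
V = -137561028/149666725 (V = 1422*(-1/133900) + 105609*(-1/116246) = -711/66950 - 105609/116246 = -137561028/149666725 ≈ -0.91912)
z(104, 289) - V = (289 + 104) - 1*(-137561028/149666725) = 393 + 137561028/149666725 = 58956583953/149666725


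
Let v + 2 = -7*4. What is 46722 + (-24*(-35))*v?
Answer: 21522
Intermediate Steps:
v = -30 (v = -2 - 7*4 = -2 - 28 = -30)
46722 + (-24*(-35))*v = 46722 - 24*(-35)*(-30) = 46722 + 840*(-30) = 46722 - 25200 = 21522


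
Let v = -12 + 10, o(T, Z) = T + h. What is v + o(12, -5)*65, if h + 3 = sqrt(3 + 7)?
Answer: 583 + 65*sqrt(10) ≈ 788.55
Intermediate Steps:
h = -3 + sqrt(10) (h = -3 + sqrt(3 + 7) = -3 + sqrt(10) ≈ 0.16228)
o(T, Z) = -3 + T + sqrt(10) (o(T, Z) = T + (-3 + sqrt(10)) = -3 + T + sqrt(10))
v = -2
v + o(12, -5)*65 = -2 + (-3 + 12 + sqrt(10))*65 = -2 + (9 + sqrt(10))*65 = -2 + (585 + 65*sqrt(10)) = 583 + 65*sqrt(10)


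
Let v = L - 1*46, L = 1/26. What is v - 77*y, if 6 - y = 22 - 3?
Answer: 24831/26 ≈ 955.04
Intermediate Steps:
y = -13 (y = 6 - (22 - 3) = 6 - 1*19 = 6 - 19 = -13)
L = 1/26 ≈ 0.038462
v = -1195/26 (v = 1/26 - 1*46 = 1/26 - 46 = -1195/26 ≈ -45.962)
v - 77*y = -1195/26 - 77*(-13) = -1195/26 + 1001 = 24831/26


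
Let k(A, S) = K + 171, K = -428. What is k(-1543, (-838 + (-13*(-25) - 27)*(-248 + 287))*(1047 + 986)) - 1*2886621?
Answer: -2886878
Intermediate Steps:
k(A, S) = -257 (k(A, S) = -428 + 171 = -257)
k(-1543, (-838 + (-13*(-25) - 27)*(-248 + 287))*(1047 + 986)) - 1*2886621 = -257 - 1*2886621 = -257 - 2886621 = -2886878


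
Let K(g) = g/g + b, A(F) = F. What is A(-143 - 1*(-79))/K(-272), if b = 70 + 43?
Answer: -32/57 ≈ -0.56140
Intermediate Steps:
b = 113
K(g) = 114 (K(g) = g/g + 113 = 1 + 113 = 114)
A(-143 - 1*(-79))/K(-272) = (-143 - 1*(-79))/114 = (-143 + 79)*(1/114) = -64*1/114 = -32/57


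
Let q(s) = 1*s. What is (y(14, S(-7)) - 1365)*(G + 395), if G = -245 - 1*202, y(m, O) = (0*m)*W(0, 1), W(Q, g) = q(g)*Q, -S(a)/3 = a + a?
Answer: 70980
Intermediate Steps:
q(s) = s
S(a) = -6*a (S(a) = -3*(a + a) = -6*a)
W(Q, g) = Q*g (W(Q, g) = g*Q = Q*g)
y(m, O) = 0 (y(m, O) = (0*m)*(0*1) = 0*0 = 0)
G = -447 (G = -245 - 202 = -447)
(y(14, S(-7)) - 1365)*(G + 395) = (0 - 1365)*(-447 + 395) = -1365*(-52) = 70980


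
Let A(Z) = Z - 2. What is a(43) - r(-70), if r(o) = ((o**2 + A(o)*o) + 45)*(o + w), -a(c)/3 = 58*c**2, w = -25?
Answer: 626849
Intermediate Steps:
A(Z) = -2 + Z
a(c) = -174*c**2
r(o) = (-25 + o)*(45 + o**2 + o*(-2 + o)) (r(o) = ((o**2 + (-2 + o)*o) + 45)*(o - 25) = ((o**2 + o*(-2 + o)) + 45)*(-25 + o) = (45 + o**2 + o*(-2 + o))*(-25 + o) = (-25 + o)*(45 + o**2 + o*(-2 + o)))
a(43) - r(-70) = -174*43**2 - (-1125 - 52*(-70)**2 + 2*(-70)**3 + 95*(-70)) = -174*1849 - (-1125 - 52*4900 + 2*(-343000) - 6650) = -321726 - (-1125 - 254800 - 686000 - 6650) = -321726 - 1*(-948575) = -321726 + 948575 = 626849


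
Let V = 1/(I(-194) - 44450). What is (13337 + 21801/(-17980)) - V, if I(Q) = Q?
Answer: 1338078112197/100337390 ≈ 13336.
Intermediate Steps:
V = -1/44644 (V = 1/(-194 - 44450) = 1/(-44644) = -1/44644 ≈ -2.2399e-5)
(13337 + 21801/(-17980)) - V = (13337 + 21801/(-17980)) - 1*(-1/44644) = (13337 + 21801*(-1/17980)) + 1/44644 = (13337 - 21801/17980) + 1/44644 = 239777459/17980 + 1/44644 = 1338078112197/100337390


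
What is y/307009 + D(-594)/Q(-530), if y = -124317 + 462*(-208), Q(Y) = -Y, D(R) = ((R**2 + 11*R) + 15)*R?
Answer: -31577821857786/81357385 ≈ -3.8814e+5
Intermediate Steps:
D(R) = R*(15 + R**2 + 11*R) (D(R) = (15 + R**2 + 11*R)*R = R*(15 + R**2 + 11*R))
y = -220413 (y = -124317 - 96096 = -220413)
y/307009 + D(-594)/Q(-530) = -220413/307009 + (-594*(15 + (-594)**2 + 11*(-594)))/((-1*(-530))) = -220413*1/307009 - 594*(15 + 352836 - 6534)/530 = -220413/307009 - 594*346317*(1/530) = -220413/307009 - 205712298*1/530 = -220413/307009 - 102856149/265 = -31577821857786/81357385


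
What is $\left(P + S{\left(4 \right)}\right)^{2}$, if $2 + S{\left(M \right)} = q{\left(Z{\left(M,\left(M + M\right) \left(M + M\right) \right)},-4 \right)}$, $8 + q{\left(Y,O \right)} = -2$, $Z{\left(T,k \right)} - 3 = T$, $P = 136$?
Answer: $15376$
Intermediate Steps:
$Z{\left(T,k \right)} = 3 + T$
$q{\left(Y,O \right)} = -10$ ($q{\left(Y,O \right)} = -8 - 2 = -10$)
$S{\left(M \right)} = -12$ ($S{\left(M \right)} = -2 - 10 = -12$)
$\left(P + S{\left(4 \right)}\right)^{2} = \left(136 - 12\right)^{2} = 124^{2} = 15376$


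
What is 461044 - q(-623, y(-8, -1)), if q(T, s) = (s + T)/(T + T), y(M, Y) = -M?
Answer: 574460209/1246 ≈ 4.6104e+5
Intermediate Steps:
q(T, s) = (T + s)/(2*T) (q(T, s) = (T + s)/((2*T)) = (T + s)*(1/(2*T)) = (T + s)/(2*T))
461044 - q(-623, y(-8, -1)) = 461044 - (-623 - 1*(-8))/(2*(-623)) = 461044 - (-1)*(-623 + 8)/(2*623) = 461044 - (-1)*(-615)/(2*623) = 461044 - 1*615/1246 = 461044 - 615/1246 = 574460209/1246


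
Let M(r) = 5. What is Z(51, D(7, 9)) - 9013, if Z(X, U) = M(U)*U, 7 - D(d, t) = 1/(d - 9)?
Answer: -17951/2 ≈ -8975.5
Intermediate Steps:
D(d, t) = 7 - 1/(-9 + d) (D(d, t) = 7 - 1/(d - 9) = 7 - 1/(-9 + d))
Z(X, U) = 5*U
Z(51, D(7, 9)) - 9013 = 5*((-64 + 7*7)/(-9 + 7)) - 9013 = 5*((-64 + 49)/(-2)) - 9013 = 5*(-½*(-15)) - 9013 = 5*(15/2) - 9013 = 75/2 - 9013 = -17951/2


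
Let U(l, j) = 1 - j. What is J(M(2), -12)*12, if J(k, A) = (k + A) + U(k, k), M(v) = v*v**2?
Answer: -132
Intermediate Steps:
M(v) = v**3
J(k, A) = 1 + A (J(k, A) = (k + A) + (1 - k) = (A + k) + (1 - k) = 1 + A)
J(M(2), -12)*12 = (1 - 12)*12 = -11*12 = -132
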